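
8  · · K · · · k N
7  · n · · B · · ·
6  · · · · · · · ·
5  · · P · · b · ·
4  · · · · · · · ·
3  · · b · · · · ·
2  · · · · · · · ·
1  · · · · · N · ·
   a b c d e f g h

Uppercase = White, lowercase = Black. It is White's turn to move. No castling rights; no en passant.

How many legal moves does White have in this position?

3

White to move; king on c8.
In check: yes, from the black bishop on f5.
Legal moves: Kb8, Kc7, Kxb7.
Count: 3.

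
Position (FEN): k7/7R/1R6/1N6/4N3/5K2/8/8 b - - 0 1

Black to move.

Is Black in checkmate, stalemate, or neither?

Black to move; black king on a8.
In check: no.
King squares — a7: attacked by Nb5; b7: attacked by Rb6; b8: attacked by Rb6.
Legal moves for Black: none.
Not in check and no legal moves → stalemate.

stalemate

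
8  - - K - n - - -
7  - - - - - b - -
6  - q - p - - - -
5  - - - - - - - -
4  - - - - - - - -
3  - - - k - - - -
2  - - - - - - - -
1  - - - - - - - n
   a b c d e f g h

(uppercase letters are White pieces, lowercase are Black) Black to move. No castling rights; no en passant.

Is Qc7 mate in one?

yes

After Qc7: white king on c8; in check: yes, from the black queen on c7.
King squares — b7: attacked by Qc7; c7: attacked by Ne8; d7: attacked by Qc7; b8: attacked by Qc7; d8: attacked by Qc7.
White has no legal moves → checkmate.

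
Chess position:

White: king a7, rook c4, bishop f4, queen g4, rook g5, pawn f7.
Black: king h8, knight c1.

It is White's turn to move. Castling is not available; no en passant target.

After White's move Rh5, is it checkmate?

yes

After Rh5: black king on h8; in check: yes, from the white rook on h5.
King squares — g7: attacked by Qg4; h7: attacked by Rh5; g8: attacked by Qg4.
Black has no legal moves → checkmate.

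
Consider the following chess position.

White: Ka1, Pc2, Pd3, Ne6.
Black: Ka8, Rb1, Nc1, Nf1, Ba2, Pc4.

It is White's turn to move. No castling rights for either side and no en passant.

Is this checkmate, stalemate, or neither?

White to move; white king on a1.
In check: yes, from the black rook on b1.
King squares — b1: attacked by Ba2; a2: attacked by Nc1; b2: attacked by Rb1.
Legal moves for White: none.
In check with no legal moves → checkmate.

checkmate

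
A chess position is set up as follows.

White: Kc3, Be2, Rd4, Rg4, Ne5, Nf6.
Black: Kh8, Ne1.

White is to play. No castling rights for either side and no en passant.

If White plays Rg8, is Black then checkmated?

yes

After Rg8: black king on h8; in check: yes, from the white rook on g8.
King squares — g7: attacked by Rg8; h7: attacked by Nf6; g8: attacked by Nf6.
Black has no legal moves → checkmate.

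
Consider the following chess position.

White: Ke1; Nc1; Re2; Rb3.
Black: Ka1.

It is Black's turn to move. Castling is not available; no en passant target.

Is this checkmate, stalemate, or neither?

stalemate

Black to move; black king on a1.
In check: no.
King squares — b1: attacked by Rb3; a2: attacked by Nc1; b2: attacked by Re2.
Legal moves for Black: none.
Not in check and no legal moves → stalemate.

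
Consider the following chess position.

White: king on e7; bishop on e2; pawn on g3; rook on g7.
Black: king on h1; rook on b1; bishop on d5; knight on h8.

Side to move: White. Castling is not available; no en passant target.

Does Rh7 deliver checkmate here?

After Rh7: black king on h1; in check: yes, from the white rook on h7.
Black has 2 legal replies: Kg2, Kg1.
In check but a legal move exists → not checkmate.

no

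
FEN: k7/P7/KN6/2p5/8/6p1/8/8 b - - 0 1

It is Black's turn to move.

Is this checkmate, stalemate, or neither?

Black to move; black king on a8.
In check: yes, from the white knight on b6.
King squares — a7: attacked by Ka6; b7: attacked by Ka6; b8: attacked by Pa7.
Legal moves for Black: none.
In check with no legal moves → checkmate.

checkmate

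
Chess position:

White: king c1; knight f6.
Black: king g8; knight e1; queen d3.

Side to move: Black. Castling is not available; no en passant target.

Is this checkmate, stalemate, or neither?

Black to move; black king on g8.
In check: yes, from the white knight on f6.
King squares — f7: available; g7: available; h7: attacked by Nf6; f8: available; h8: available.
Legal moves for Black: Kh8, Kf8, Kg7, Kf7.
Black is in check but has 4 legal moves → neither.

neither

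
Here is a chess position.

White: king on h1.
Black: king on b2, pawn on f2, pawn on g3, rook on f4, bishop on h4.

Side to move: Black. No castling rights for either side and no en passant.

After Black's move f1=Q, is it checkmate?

yes

After f1=Q: white king on h1; in check: yes, from the black queen on f1.
King squares — g1: attacked by Qf1; g2: attacked by Qf1; h2: attacked by Pg3.
White has no legal moves → checkmate.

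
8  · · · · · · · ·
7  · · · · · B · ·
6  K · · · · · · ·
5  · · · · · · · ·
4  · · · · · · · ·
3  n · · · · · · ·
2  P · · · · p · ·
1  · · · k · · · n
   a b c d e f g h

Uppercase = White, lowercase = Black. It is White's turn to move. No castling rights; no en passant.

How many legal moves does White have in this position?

12

White to move; king on a6.
In check: no.
Legal moves: Bg8, Be8, Bg6, Be6, Bh5+, Bd5, Bc4, Bb3+, Kb7, Ka7, Kb6, Ka5.
Count: 12.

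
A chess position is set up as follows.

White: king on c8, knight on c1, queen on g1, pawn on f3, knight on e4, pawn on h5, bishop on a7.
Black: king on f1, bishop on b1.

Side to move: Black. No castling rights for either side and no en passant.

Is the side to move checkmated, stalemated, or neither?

checkmate

Black to move; black king on f1.
In check: yes, from the white queen on g1.
King squares — e1: attacked by Qg1; g1: attacked by Ba7; e2: attacked by Nc1; f2: attacked by Qg1; g2: attacked by Qg1.
Legal moves for Black: none.
In check with no legal moves → checkmate.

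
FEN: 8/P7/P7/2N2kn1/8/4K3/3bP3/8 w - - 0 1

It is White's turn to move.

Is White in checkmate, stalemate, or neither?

neither

White to move; white king on e3.
In check: yes, from the black bishop on d2.
Legal moves for White: Kd4, Kd3, Kf2, Kxd2.
White is in check but has 4 legal moves → neither.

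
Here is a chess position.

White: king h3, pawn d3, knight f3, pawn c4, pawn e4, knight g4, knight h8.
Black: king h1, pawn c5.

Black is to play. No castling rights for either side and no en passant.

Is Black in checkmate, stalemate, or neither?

Black to move; black king on h1.
In check: no.
King squares — g1: attacked by Nf3; g2: attacked by Kh3; h2: attacked by Nf3.
Legal moves for Black: none.
Not in check and no legal moves → stalemate.

stalemate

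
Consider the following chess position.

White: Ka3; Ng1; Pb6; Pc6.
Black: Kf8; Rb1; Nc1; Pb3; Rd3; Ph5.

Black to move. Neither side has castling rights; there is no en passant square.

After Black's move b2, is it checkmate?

After b2: white king on a3; in check: yes, from the black rook on d3.
White has 2 legal replies: Kb4, Ka4.
In check but a legal move exists → not checkmate.

no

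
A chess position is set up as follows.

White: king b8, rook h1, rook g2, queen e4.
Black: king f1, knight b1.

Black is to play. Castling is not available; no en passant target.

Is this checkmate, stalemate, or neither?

checkmate

Black to move; black king on f1.
In check: yes, from the white rook on h1.
King squares — e1: attacked by Rh1; g1: attacked by Rh1; e2: attacked by Rg2; f2: attacked by Rg2; g2: attacked by Qe4.
Legal moves for Black: none.
In check with no legal moves → checkmate.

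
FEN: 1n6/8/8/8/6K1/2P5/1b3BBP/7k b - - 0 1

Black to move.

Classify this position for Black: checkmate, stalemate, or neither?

Black to move; black king on h1.
In check: yes, from the white bishop on g2.
King squares — g1: attacked by Bf2; g2: available; h2: available.
Legal moves for Black: Kxh2, Kxg2.
Black is in check but has 2 legal moves → neither.

neither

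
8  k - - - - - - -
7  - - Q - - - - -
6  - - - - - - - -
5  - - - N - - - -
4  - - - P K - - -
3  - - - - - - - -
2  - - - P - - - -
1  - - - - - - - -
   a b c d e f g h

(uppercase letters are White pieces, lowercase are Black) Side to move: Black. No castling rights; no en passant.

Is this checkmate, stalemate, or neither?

Black to move; black king on a8.
In check: no.
King squares — a7: attacked by Qc7; b7: attacked by Qc7; b8: attacked by Qc7.
Legal moves for Black: none.
Not in check and no legal moves → stalemate.

stalemate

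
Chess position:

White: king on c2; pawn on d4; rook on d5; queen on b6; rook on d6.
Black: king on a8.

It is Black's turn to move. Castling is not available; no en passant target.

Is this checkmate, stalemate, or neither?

Black to move; black king on a8.
In check: no.
King squares — a7: attacked by Qb6; b7: attacked by Qb6; b8: attacked by Qb6.
Legal moves for Black: none.
Not in check and no legal moves → stalemate.

stalemate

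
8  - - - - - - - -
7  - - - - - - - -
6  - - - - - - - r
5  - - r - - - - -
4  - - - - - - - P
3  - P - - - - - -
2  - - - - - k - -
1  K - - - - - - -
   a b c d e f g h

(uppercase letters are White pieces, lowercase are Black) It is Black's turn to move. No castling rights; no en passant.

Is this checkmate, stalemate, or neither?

Black to move; black king on f2.
In check: no.
Legal moves for Black include: Rh8, Rh7, Rg6, Rf6, Re6, Rd6, Rhc6, Rb6, Ra6+, Rhh5, Rxh4, Rc8, Rc7, Rcc6, Rch5, Rg5, Rf5, Re5, ... (list truncated; more exist).
Black has legal moves and is not in check → neither.

neither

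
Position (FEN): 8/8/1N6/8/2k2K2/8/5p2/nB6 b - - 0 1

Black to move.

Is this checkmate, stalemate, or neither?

neither

Black to move; black king on c4.
In check: yes, from the white knight on b6.
Legal moves for Black: Kc5, Kb5, Kd4, Kb4, Kc3, Kb3.
Black is in check but has 6 legal moves → neither.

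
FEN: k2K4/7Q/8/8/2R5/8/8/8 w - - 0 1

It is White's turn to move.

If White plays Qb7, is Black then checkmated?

After Qb7: black king on a8; in check: yes, from the white queen on b7.
Black has 1 legal reply: Kxb7.
In check but a legal move exists → not checkmate.

no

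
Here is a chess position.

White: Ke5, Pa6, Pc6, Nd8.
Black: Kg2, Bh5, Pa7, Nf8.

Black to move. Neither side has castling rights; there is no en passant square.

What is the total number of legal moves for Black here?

19

Black to move; king on g2.
In check: no.
Legal moves: Nh7, Nd7+, Ng6+, Ne6, Be8, Bf7, Bg6, Bg4, Bf3, Be2, Bd1, Kh3, Kg3, Kf3, Kh2, Kf2, Kh1, Kg1, Kf1.
Count: 19.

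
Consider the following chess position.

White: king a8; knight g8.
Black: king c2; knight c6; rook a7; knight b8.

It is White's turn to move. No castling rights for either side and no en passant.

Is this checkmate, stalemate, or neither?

White to move; white king on a8.
In check: yes, from the black rook on a7.
King squares — a7: attacked by Nc6; b7: attacked by Ra7; b8: attacked by Nc6.
Legal moves for White: none.
In check with no legal moves → checkmate.

checkmate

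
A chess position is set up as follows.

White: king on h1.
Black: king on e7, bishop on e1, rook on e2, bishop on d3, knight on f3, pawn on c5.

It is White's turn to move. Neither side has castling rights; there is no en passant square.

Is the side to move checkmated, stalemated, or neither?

White to move; white king on h1.
In check: no.
King squares — g1: attacked by Nf3; g2: attacked by Re2; h2: attacked by Re2.
Legal moves for White: none.
Not in check and no legal moves → stalemate.

stalemate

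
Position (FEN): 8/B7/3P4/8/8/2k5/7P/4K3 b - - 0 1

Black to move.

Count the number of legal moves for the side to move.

Black to move; king on c3.
In check: no.
Legal moves: Kc4, Kb4, Kd3, Kb3, Kc2, Kb2.
Count: 6.

6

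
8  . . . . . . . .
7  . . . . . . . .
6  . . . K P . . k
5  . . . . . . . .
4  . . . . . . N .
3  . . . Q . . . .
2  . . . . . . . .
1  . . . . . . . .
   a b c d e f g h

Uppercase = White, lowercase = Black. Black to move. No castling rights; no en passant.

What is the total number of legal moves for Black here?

3

Black to move; king on h6.
In check: yes, from the white knight on g4.
Legal moves: Kg7, Kh5, Kg5.
Count: 3.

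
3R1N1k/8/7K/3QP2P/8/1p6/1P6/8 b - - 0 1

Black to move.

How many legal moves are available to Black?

Black to move; king on h8.
In check: no.
Legal moves: none.
Count: 0.

0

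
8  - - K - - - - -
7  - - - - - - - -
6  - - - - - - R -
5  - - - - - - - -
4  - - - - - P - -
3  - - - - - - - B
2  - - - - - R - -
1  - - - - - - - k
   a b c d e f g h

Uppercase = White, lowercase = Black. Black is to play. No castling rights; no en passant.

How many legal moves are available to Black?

0

Black to move; king on h1.
In check: no.
Legal moves: none.
Count: 0.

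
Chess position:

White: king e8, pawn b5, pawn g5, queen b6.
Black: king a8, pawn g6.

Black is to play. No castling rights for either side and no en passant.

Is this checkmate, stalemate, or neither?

Black to move; black king on a8.
In check: no.
King squares — a7: attacked by Qb6; b7: attacked by Qb6; b8: attacked by Qb6.
Legal moves for Black: none.
Not in check and no legal moves → stalemate.

stalemate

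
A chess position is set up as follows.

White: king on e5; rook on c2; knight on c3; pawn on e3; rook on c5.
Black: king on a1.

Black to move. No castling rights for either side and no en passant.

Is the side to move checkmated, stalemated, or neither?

stalemate

Black to move; black king on a1.
In check: no.
King squares — b1: attacked by Nc3; a2: attacked by Rc2; b2: attacked by Rc2.
Legal moves for Black: none.
Not in check and no legal moves → stalemate.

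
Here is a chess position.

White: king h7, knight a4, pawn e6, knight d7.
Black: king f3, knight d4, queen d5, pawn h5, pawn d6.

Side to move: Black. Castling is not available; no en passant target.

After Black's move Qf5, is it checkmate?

After Qf5: white king on h7; in check: yes, from the black queen on f5.
White has 4 legal replies: Kh8, Kg8, Kg7, Kh6.
In check but a legal move exists → not checkmate.

no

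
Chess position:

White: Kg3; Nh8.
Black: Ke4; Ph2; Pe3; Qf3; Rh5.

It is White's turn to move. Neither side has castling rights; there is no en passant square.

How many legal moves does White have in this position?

0

White to move; king on g3.
In check: yes, from the black queen on f3.
Legal moves: none.
Count: 0.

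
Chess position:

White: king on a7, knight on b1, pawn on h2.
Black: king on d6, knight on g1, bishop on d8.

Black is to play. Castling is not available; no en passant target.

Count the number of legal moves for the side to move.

18

Black to move; king on d6.
In check: no.
Legal moves: Be7, Bc7, Bf6, Bb6+, Bg5, Ba5, Bh4, Ke7, Kd7, Kc7, Ke6, Kc6, Ke5, Kd5, Kc5, Nh3, Nf3, Ne2.
Count: 18.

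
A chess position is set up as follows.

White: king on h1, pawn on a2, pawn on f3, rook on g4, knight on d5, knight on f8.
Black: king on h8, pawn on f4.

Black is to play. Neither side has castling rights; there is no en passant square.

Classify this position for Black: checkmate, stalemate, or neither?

Black to move; black king on h8.
In check: no.
King squares — g7: attacked by Rg4; h7: attacked by Nf8; g8: attacked by Rg4.
Legal moves for Black: none.
Not in check and no legal moves → stalemate.

stalemate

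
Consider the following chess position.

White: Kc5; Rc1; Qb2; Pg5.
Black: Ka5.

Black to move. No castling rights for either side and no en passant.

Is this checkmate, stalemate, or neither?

neither

Black to move; black king on a5.
In check: no.
Legal moves for Black: Ka6, Ka4.
Black has 2 legal moves and is not in check → neither.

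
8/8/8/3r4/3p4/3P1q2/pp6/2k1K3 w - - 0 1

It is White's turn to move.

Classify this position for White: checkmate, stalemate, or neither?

White to move; white king on e1.
In check: no.
King squares — d1: attacked by Kc1; f1: attacked by Qf3; d2: attacked by Kc1; e2: attacked by Qf3; f2: attacked by Qf3.
Legal moves for White: none.
Not in check and no legal moves → stalemate.

stalemate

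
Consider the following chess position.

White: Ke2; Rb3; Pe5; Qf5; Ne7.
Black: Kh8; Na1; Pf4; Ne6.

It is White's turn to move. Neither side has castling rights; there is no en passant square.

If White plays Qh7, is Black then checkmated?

no

After Qh7: black king on h8; in check: yes, from the white queen on h7.
Black has 1 legal reply: Kxh7.
In check but a legal move exists → not checkmate.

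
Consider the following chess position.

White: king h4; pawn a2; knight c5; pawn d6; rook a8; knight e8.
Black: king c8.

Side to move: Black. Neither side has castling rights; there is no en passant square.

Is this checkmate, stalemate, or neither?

Black to move; black king on c8.
In check: yes, from the white rook on a8.
King squares — b7: attacked by Nc5; c7: attacked by Pd6; d7: attacked by Nc5; b8: attacked by Ra8; d8: attacked by Ra8.
Legal moves for Black: none.
In check with no legal moves → checkmate.

checkmate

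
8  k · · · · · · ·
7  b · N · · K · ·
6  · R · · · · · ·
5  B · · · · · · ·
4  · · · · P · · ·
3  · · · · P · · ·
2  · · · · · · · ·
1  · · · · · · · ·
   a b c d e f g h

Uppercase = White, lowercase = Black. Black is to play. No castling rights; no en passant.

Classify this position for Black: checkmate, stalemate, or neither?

Black to move; black king on a8.
In check: yes, from the white knight on c7.
King squares — a7: own bishop; b7: attacked by Rb6; b8: attacked by Rb6.
Legal moves for Black: none.
In check with no legal moves → checkmate.

checkmate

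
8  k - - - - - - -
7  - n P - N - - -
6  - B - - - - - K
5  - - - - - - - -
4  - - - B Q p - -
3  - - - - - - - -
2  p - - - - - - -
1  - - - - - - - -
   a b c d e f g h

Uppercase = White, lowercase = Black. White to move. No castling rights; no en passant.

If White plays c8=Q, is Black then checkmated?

After c8=Q: black king on a8; in check: yes, from the white queen on c8.
King squares — a7: attacked by Bb6; b7: own knight; b8: attacked by Qc8.
Black has no legal moves → checkmate.

yes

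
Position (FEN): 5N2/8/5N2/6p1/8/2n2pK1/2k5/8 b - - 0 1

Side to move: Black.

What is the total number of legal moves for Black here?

17

Black to move; king on c2.
In check: no.
Legal moves: Nd5, Nb5, Ne4+, Na4, Ne2+, Na2, Nd1, Nb1, Kd3, Kb3, Kd2, Kb2, Kd1, Kc1, Kb1, g4, f2.
Count: 17.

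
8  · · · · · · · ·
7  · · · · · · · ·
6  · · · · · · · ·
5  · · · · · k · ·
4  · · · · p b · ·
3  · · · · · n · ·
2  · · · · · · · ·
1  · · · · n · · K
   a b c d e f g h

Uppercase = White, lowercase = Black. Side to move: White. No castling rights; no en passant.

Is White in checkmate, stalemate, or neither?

White to move; white king on h1.
In check: no.
King squares — g1: attacked by Nf3; g2: attacked by Ne1; h2: attacked by Nf3.
Legal moves for White: none.
Not in check and no legal moves → stalemate.

stalemate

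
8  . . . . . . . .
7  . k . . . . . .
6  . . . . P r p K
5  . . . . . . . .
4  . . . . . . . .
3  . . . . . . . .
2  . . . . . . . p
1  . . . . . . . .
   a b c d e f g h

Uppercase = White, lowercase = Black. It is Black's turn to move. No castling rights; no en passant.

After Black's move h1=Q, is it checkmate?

no

After h1=Q: white king on h6; in check: yes, from the black queen on h1.
White has 2 legal replies: Kg7, Kg5.
In check but a legal move exists → not checkmate.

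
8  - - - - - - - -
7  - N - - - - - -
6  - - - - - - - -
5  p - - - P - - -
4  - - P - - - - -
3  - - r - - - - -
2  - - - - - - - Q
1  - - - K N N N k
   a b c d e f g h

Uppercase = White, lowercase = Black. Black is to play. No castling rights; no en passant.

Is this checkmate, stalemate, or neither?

Black to move; black king on h1.
In check: yes, from the white queen on h2.
King squares — g1: attacked by Qh2; g2: attacked by Ne1; h2: attacked by Nf1.
Legal moves for Black: none.
In check with no legal moves → checkmate.

checkmate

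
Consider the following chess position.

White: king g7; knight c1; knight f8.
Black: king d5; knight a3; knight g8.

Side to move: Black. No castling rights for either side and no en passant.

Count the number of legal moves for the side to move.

Black to move; king on d5.
In check: no.
Legal moves: Ne7, Nh6, Nf6, Kd6, Kc6, Ke5, Kc5, Ke4, Kd4, Kc4, Nb5, Nc4, Nc2, Nb1.
Count: 14.

14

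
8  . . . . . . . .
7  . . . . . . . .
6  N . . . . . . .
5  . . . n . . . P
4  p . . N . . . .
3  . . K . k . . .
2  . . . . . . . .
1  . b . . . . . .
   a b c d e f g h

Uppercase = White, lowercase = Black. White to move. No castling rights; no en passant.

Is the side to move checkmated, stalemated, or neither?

White to move; white king on c3.
In check: yes, from the black knight on d5.
King squares — b2: available; c2: attacked by Bb1; d2: attacked by Ke3; b3: attacked by Pa4; d3: attacked by Bb1; b4: attacked by Nd5; c4: available; d4: own knight.
Legal moves for White: Kc4, Kb2.
White is in check but has 2 legal moves → neither.

neither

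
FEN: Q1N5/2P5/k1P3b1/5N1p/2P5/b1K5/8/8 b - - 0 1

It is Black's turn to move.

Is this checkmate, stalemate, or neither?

checkmate

Black to move; black king on a6.
In check: yes, from the white queen on a8.
King squares — a5: attacked by Qa8; b5: attacked by Pc4; b6: attacked by Nc8; a7: attacked by Qa8; b7: attacked by Pc6.
Legal moves for Black: none.
In check with no legal moves → checkmate.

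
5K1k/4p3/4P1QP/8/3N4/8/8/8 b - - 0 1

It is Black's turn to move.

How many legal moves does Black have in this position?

0

Black to move; king on h8.
In check: no.
Legal moves: none.
Count: 0.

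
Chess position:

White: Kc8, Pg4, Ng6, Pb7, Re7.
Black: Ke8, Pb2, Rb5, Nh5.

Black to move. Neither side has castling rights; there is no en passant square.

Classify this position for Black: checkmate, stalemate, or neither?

checkmate

Black to move; black king on e8.
In check: yes, from the white rook on e7.
King squares — d7: attacked by Re7; e7: attacked by Ng6; f7: attacked by Re7; d8: attacked by Kc8; f8: attacked by Ng6.
Legal moves for Black: none.
In check with no legal moves → checkmate.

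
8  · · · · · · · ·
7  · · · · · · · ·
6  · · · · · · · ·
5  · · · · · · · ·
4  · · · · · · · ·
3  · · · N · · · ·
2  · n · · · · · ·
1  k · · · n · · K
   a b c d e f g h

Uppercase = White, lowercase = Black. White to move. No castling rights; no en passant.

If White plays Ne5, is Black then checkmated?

After Ne5: black king on a1; in check: no.
Black is not in check, so this cannot be checkmate.

no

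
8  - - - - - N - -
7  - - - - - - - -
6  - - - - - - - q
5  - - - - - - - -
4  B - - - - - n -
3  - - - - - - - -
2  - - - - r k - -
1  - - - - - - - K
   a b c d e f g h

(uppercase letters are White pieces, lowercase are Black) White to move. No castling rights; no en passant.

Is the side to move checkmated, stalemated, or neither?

White to move; white king on h1.
In check: yes, from the black queen on h6.
King squares — g1: attacked by Kf2; g2: attacked by Kf2; h2: attacked by Ng4.
Legal moves for White: none.
In check with no legal moves → checkmate.

checkmate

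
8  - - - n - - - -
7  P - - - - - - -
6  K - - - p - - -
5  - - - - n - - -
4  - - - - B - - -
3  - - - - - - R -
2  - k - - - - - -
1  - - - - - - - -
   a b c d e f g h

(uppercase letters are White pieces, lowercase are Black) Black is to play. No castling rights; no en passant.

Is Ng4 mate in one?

After Ng4: white king on a6; in check: no.
White is not in check, so this cannot be checkmate.

no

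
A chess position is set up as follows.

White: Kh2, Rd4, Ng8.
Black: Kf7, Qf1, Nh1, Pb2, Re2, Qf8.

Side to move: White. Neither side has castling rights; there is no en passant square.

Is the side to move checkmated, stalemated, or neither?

White to move; white king on h2.
In check: yes, from the black rook on e2.
King squares — g1: attacked by Qf1; h1: attacked by Qf1; g2: attacked by Qf1; g3: attacked by Nh1; h3: attacked by Qf1.
Legal moves for White: none.
In check with no legal moves → checkmate.

checkmate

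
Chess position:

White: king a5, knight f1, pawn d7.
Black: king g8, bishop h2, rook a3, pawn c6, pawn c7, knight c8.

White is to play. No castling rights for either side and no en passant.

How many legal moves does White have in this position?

White to move; king on a5.
In check: yes, from the black rook on a3.
Legal moves: Kb4.
Count: 1.

1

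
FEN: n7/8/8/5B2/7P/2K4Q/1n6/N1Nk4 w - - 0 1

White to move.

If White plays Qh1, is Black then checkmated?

yes

After Qh1: black king on d1; in check: yes, from the white queen on h1.
King squares — c1: attacked by Qh1; e1: attacked by Qh1; c2: attacked by Na1; d2: attacked by Kc3; e2: attacked by Nc1.
Black has no legal moves → checkmate.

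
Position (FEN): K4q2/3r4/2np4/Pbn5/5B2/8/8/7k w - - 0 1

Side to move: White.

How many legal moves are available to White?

0

White to move; king on a8.
In check: yes, from the black queen on f8.
Legal moves: none.
Count: 0.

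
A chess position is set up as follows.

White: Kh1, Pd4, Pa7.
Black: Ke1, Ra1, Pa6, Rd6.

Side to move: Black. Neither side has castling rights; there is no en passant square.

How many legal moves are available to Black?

23

Black to move; king on e1.
In check: no.
Legal moves: Rd8, Rd7, Rh6+, Rg6, Rf6, Re6, Rc6, Rb6, Rd5, Rxd4, Kf2+, Ke2+, Kd2+, Kf1, Kd1, Ra5, Ra4, Ra3, Ra2, Rd1, Rc1, Rb1, a5.
Count: 23.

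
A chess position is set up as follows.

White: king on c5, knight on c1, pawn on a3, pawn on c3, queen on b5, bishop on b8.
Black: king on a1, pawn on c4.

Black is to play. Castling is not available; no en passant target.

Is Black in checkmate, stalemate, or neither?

Black to move; black king on a1.
In check: no.
King squares — b1: attacked by Qb5; a2: attacked by Nc1; b2: attacked by Qb5.
Legal moves for Black: none.
Not in check and no legal moves → stalemate.

stalemate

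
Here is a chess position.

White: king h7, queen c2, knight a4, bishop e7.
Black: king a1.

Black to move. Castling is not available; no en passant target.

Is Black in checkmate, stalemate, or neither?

stalemate

Black to move; black king on a1.
In check: no.
King squares — b1: attacked by Qc2; a2: attacked by Qc2; b2: attacked by Qc2.
Legal moves for Black: none.
Not in check and no legal moves → stalemate.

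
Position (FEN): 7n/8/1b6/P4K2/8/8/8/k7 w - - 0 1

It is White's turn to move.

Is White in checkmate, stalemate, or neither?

neither

White to move; white king on f5.
In check: no.
Legal moves for White: Kf6, Ke6, Kg5, Ke5, Kg4, Kf4, Ke4, axb6, a6.
White has 9 legal moves and is not in check → neither.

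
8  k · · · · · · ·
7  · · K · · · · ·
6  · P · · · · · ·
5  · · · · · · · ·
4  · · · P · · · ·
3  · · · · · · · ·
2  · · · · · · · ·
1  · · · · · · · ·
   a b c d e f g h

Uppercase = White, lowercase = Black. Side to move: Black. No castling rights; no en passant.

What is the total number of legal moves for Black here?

Black to move; king on a8.
In check: no.
Legal moves: none.
Count: 0.

0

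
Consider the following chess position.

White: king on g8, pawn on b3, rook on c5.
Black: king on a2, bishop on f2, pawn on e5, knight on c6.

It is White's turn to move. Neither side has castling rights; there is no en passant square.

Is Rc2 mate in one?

no

After Rc2: black king on a2; in check: yes, from the white rook on c2.
Black has 4 legal replies: Kxb3, Ka3, Kb1, Ka1.
In check but a legal move exists → not checkmate.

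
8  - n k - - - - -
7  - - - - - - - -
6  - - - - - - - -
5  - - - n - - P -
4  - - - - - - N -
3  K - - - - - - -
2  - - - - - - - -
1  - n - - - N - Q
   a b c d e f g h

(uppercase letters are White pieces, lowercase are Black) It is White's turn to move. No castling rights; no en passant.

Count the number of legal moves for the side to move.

4

White to move; king on a3.
In check: yes, from the black knight on b1.
Legal moves: Ka4, Kb3, Kb2, Ka2.
Count: 4.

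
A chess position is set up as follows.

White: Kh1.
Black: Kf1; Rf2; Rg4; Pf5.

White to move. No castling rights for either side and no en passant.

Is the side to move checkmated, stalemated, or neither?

White to move; white king on h1.
In check: no.
King squares — g1: attacked by Kf1; g2: attacked by Kf1; h2: attacked by Rf2.
Legal moves for White: none.
Not in check and no legal moves → stalemate.

stalemate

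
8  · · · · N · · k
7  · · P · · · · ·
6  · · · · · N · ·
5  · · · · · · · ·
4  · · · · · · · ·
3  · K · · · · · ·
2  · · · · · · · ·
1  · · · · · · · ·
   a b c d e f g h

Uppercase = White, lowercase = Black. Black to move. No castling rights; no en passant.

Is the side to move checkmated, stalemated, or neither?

Black to move; black king on h8.
In check: no.
King squares — g7: attacked by Ne8; h7: attacked by Nf6; g8: attacked by Nf6.
Legal moves for Black: none.
Not in check and no legal moves → stalemate.

stalemate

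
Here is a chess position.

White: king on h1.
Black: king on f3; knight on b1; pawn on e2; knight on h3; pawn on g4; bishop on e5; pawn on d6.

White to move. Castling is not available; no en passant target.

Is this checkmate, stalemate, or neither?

stalemate

White to move; white king on h1.
In check: no.
King squares — g1: attacked by Nh3; g2: attacked by Kf3; h2: attacked by Be5.
Legal moves for White: none.
Not in check and no legal moves → stalemate.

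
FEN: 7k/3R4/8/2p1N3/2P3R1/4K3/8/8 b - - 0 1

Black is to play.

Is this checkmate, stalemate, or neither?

Black to move; black king on h8.
In check: no.
King squares — g7: attacked by Rg4; h7: attacked by Rd7; g8: attacked by Rg4.
Legal moves for Black: none.
Not in check and no legal moves → stalemate.

stalemate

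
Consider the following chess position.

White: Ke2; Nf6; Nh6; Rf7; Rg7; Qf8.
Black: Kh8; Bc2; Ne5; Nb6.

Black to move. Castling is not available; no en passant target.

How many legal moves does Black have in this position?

0

Black to move; king on h8.
In check: yes, from the white queen on f8.
Legal moves: none.
Count: 0.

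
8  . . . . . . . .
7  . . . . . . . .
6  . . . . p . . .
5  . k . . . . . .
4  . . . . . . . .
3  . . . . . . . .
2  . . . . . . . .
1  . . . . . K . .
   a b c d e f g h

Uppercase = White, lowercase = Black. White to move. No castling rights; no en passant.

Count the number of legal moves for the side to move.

5

White to move; king on f1.
In check: no.
Legal moves: Kg2, Kf2, Ke2, Kg1, Ke1.
Count: 5.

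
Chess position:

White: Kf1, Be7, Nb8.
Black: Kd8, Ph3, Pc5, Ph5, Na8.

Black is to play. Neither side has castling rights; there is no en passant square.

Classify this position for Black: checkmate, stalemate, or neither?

Black to move; black king on d8.
In check: yes, from the white bishop on e7.
Legal moves for Black: Ke8, Kc8, Kxe7, Kc7.
Black is in check but has 4 legal moves → neither.

neither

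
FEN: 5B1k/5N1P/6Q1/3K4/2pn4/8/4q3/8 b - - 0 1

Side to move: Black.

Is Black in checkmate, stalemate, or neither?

Black to move; black king on h8.
In check: yes, from the white knight on f7.
King squares — g7: attacked by Qg6; h7: attacked by Qg6; g8: attacked by Qg6.
Legal moves for Black: none.
In check with no legal moves → checkmate.

checkmate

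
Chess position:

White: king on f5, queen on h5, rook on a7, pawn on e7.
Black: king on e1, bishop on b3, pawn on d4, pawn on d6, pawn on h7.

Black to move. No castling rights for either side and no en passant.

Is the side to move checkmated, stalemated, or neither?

Black to move; black king on e1.
In check: no.
Legal moves for Black: Bg8, Bf7, Be6+, Bd5, Bc4, Ba4, Bc2+, Ba2, Bd1, Kf2, Kd2, Kf1, h6, d5, d3.
Black has 15 legal moves and is not in check → neither.

neither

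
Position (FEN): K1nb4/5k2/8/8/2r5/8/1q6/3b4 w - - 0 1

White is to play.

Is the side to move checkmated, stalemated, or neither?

stalemate

White to move; white king on a8.
In check: no.
King squares — a7: attacked by Nc8; b7: attacked by Qb2; b8: attacked by Qb2.
Legal moves for White: none.
Not in check and no legal moves → stalemate.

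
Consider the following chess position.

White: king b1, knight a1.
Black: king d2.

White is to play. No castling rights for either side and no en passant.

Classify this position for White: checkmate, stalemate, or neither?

neither

White to move; white king on b1.
In check: no.
Legal moves for White: Kb2, Ka2, Nb3+, Nc2.
White has 4 legal moves and is not in check → neither.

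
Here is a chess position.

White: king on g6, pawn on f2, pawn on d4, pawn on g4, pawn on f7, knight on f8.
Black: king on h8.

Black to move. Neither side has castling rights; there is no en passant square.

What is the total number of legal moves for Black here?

Black to move; king on h8.
In check: no.
Legal moves: none.
Count: 0.

0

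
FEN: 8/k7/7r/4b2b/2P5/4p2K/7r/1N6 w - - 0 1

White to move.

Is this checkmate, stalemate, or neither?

checkmate

White to move; white king on h3.
In check: yes, from the black rook on h2.
King squares — g2: attacked by Rh2; h2: attacked by Be5; g3: attacked by Be5; g4: attacked by Bh5; h4: attacked by Rh2.
Legal moves for White: none.
In check with no legal moves → checkmate.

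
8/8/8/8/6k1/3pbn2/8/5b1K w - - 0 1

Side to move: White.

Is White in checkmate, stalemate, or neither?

stalemate

White to move; white king on h1.
In check: no.
King squares — g1: attacked by Be3; g2: attacked by Bf1; h2: attacked by Nf3.
Legal moves for White: none.
Not in check and no legal moves → stalemate.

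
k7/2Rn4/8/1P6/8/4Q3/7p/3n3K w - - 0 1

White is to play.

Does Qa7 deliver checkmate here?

After Qa7: black king on a8; in check: yes, from the white queen on a7.
King squares — a7: attacked by Rc7; b7: attacked by Qa7; b8: attacked by Qa7.
Black has no legal moves → checkmate.

yes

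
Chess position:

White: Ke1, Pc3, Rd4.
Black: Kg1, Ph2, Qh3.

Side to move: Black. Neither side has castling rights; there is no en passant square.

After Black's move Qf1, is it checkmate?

no

After Qf1: white king on e1; in check: yes, from the black queen on f1.
White has 1 legal reply: Kd2.
In check but a legal move exists → not checkmate.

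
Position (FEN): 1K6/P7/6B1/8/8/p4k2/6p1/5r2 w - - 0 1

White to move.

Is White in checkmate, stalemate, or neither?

White to move; white king on b8.
In check: no.
Legal moves for White: Kc8, Ka8, Kc7, Kb7, Be8, Bh7, Bf7, Bh5+, Bf5, Be4+, Bd3, Bc2, Bb1, a8=Q+, a8=R, a8=B+, a8=N.
White has 17 legal moves and is not in check → neither.

neither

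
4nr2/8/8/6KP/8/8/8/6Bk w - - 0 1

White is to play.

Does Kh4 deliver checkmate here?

After Kh4: black king on h1; in check: no.
Black is not in check, so this cannot be checkmate.

no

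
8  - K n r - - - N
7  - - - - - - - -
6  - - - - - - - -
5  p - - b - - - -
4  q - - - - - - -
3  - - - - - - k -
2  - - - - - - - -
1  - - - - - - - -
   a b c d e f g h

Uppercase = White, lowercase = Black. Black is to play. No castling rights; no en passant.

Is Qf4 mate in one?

yes

After Qf4: white king on b8; in check: yes, from the black queen on f4.
King squares — a7: attacked by Nc8; b7: attacked by Bd5; c7: attacked by Qf4; a8: attacked by Bd5; c8: attacked by Rd8.
White has no legal moves → checkmate.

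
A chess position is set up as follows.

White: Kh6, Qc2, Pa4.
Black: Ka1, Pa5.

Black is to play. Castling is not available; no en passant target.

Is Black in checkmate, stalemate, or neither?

stalemate

Black to move; black king on a1.
In check: no.
King squares — b1: attacked by Qc2; a2: attacked by Qc2; b2: attacked by Qc2.
Legal moves for Black: none.
Not in check and no legal moves → stalemate.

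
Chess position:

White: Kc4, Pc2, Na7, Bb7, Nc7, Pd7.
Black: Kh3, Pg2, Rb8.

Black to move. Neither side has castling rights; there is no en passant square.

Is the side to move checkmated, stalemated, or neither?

Black to move; black king on h3.
In check: no.
Legal moves for Black: Rh8, Rg8, Rf8, Re8, Rd8, Rc8, Ra8, Rxb7, Kh4, Kg4, Kg3, Kh2, g1=Q, g1=R, g1=B, g1=N.
Black has 16 legal moves and is not in check → neither.

neither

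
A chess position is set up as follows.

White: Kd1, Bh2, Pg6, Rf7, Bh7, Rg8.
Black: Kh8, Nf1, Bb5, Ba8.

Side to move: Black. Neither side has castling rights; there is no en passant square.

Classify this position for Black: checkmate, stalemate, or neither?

Black to move; black king on h8.
In check: yes, from the white rook on g8.
King squares — g7: attacked by Rf7; h7: attacked by Pg6; g8: attacked by Bh7.
Legal moves for Black: none.
In check with no legal moves → checkmate.

checkmate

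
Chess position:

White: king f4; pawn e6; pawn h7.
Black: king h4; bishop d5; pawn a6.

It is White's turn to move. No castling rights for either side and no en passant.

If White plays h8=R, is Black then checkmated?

After h8=R: black king on h4; in check: yes, from the white rook on h8.
King squares — g3: attacked by Kf4; h3: attacked by Rh8; g4: attacked by Kf4; g5: attacked by Kf4; h5: attacked by Rh8.
Black has no legal moves → checkmate.

yes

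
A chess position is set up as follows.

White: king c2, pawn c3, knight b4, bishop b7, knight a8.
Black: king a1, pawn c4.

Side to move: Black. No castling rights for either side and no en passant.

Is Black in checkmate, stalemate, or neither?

stalemate

Black to move; black king on a1.
In check: no.
King squares — b1: attacked by Kc2; a2: attacked by Nb4; b2: attacked by Kc2.
Legal moves for Black: none.
Not in check and no legal moves → stalemate.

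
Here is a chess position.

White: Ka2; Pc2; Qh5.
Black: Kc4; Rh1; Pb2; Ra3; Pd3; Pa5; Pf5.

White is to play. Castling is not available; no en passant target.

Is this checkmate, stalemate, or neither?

neither

White to move; white king on a2.
In check: yes, from the black rook on a3.
King squares — a1: attacked by Rh1; b1: attacked by Rh1; b2: available; a3: available; b3: attacked by Ra3.
Legal moves for White: Kxa3, Kxb2.
White is in check but has 2 legal moves → neither.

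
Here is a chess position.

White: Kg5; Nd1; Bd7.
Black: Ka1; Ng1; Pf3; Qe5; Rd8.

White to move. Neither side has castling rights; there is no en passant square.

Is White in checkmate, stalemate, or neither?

neither

White to move; white king on g5.
In check: yes, from the black queen on e5.
Legal moves for White: Kh6, Kg6, Kh4, Kg4, Bf5.
White is in check but has 5 legal moves → neither.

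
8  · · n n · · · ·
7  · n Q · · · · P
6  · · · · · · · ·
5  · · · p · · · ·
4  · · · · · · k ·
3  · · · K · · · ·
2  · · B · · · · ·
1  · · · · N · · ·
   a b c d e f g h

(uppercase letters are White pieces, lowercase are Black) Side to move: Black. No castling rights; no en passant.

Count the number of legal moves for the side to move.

16

Black to move; king on g4.
In check: no.
Legal moves: Nf7, Ne6, Nc6, Ne7, Na7, Ncd6, Nb6, Nbd6, Nc5+, Na5, Kh5, Kg5, Kf5, Kh4, Kh3, d4.
Count: 16.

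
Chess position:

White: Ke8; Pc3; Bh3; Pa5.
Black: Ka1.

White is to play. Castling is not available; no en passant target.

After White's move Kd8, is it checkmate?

After Kd8: black king on a1; in check: no.
Black is not in check, so this cannot be checkmate.

no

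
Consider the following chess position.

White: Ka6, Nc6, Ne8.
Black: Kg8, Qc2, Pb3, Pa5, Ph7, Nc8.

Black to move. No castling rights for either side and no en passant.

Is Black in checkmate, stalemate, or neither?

Black to move; black king on g8.
In check: no.
Legal moves for Black include: Kh8, Kf8, Kf7, Ne7, Na7, Nd6, Nb6, Qg6, Qxc6+, Qf5, Qc5, Qe4, Qc4+, Qd3+, Qc3, Qh2, Qg2, Qf2, ... (list truncated; more exist).
Black has legal moves and is not in check → neither.

neither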